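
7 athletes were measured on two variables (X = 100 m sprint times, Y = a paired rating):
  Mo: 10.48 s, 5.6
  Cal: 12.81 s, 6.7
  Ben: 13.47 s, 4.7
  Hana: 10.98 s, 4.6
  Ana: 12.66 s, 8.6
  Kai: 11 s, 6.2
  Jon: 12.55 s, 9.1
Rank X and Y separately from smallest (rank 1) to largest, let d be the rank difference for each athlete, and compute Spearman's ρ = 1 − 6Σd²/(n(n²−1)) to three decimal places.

0.250

Ranks of variable 1: 1, 6, 7, 2, 5, 3, 4
Ranks of variable 2: 3, 5, 2, 1, 6, 4, 7
d = r₁ − r₂: -2, 1, 5, 1, -1, -1, -3
d²: 4, 1, 25, 1, 1, 1, 9; Σd² = 42
ρ = 1 − 6·42/(7·48) = 1 − 252/336 = 0.250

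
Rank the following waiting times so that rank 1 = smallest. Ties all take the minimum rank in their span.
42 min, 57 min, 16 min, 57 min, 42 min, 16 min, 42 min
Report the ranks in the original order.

Sorted (ascending): 16, 16, 42, 42, 42, 57, 57
The 2 values of 16 occupy positions 1–2 → each gets rank 1.
The 3 values of 42 occupy positions 3–5 → each gets rank 3.
The 2 values of 57 occupy positions 6–7 → each gets rank 6.

3, 6, 1, 6, 3, 1, 3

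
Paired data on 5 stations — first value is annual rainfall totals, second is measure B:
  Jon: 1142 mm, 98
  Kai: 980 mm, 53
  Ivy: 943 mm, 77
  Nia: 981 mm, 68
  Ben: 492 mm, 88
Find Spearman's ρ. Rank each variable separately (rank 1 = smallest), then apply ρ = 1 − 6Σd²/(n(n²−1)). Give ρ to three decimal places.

0.100

Ranks of variable 1: 5, 3, 2, 4, 1
Ranks of variable 2: 5, 1, 3, 2, 4
d = r₁ − r₂: 0, 2, -1, 2, -3
d²: 0, 4, 1, 4, 9; Σd² = 18
ρ = 1 − 6·18/(5·24) = 1 − 108/120 = 0.100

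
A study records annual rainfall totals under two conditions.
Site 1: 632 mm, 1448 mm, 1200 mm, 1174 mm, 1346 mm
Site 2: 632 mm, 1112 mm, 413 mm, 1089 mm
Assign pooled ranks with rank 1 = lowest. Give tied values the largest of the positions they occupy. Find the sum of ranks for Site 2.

13

Sorted (ascending): 413, 632, 632, 1089, 1112, 1174, 1200, 1346, 1448
The 2 values of 632 occupy positions 2–3 → each gets rank 3.
Site 2 values → pooled ranks: 632→3, 1112→5, 413→1, 1089→4
Rank sum = 3 + 5 + 1 + 4 = 13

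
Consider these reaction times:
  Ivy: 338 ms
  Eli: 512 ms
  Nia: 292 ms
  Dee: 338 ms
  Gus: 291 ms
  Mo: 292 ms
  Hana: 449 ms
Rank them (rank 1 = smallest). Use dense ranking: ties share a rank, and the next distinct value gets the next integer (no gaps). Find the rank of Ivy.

Sorted (ascending): 291, 292, 292, 338, 338, 449, 512
The 2 values of 292 share dense rank 2.
The 2 values of 338 share dense rank 3.
Remaining distinct values take the next consecutive integers.
Ivy has value 338 ms → rank 3.

3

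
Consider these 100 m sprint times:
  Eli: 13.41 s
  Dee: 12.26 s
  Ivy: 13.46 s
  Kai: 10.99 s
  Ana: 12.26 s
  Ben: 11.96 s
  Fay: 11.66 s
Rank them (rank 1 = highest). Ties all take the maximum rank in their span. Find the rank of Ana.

Sorted (descending): 13.46, 13.41, 12.26, 12.26, 11.96, 11.66, 10.99
The 2 values of 12.26 occupy positions 3–4 → each gets rank 4.
Ana has value 12.26 s → rank 4.

4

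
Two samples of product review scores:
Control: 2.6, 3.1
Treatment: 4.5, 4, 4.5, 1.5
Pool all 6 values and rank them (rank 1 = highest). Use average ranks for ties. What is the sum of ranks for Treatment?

12

Sorted (descending): 4.5, 4.5, 4, 3.1, 2.6, 1.5
The 2 values of 4.5 occupy positions 1–2 → average rank (1+2)/2 = 1.5.
Treatment values → pooled ranks: 4.5→1.5, 4→3, 4.5→1.5, 1.5→6
Rank sum = 1.5 + 3 + 1.5 + 6 = 12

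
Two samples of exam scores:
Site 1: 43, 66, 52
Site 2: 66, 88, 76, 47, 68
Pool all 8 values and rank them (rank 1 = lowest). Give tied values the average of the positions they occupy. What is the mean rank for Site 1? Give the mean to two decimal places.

2.83

Sorted (ascending): 43, 47, 52, 66, 66, 68, 76, 88
The 2 values of 66 occupy positions 4–5 → average rank (4+5)/2 = 4.5.
Site 1 values → pooled ranks: 43→1, 66→4.5, 52→3
Mean rank = (1 + 4.5 + 3) / 3 = 2.83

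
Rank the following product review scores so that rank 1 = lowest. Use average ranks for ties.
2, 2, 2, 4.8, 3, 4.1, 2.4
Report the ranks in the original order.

2, 2, 2, 7, 5, 6, 4

Sorted (ascending): 2, 2, 2, 2.4, 3, 4.1, 4.8
The 3 values of 2 occupy positions 1–3 → average rank 2.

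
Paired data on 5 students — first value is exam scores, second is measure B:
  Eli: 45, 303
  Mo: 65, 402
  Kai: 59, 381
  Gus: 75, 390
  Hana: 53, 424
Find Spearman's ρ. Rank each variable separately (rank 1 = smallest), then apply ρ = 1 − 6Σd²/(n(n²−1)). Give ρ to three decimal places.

Ranks of variable 1: 1, 4, 3, 5, 2
Ranks of variable 2: 1, 4, 2, 3, 5
d = r₁ − r₂: 0, 0, 1, 2, -3
d²: 0, 0, 1, 4, 9; Σd² = 14
ρ = 1 − 6·14/(5·24) = 1 − 84/120 = 0.300

0.300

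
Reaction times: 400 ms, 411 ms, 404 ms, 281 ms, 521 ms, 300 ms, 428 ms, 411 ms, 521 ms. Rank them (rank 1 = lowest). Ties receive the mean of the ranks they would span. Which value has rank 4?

Sorted (ascending): 281, 300, 400, 404, 411, 411, 428, 521, 521
The 2 values of 411 occupy positions 5–6 → average rank (5+6)/2 = 5.5.
The 2 values of 521 occupy positions 8–9 → average rank (8+9)/2 = 8.5.
Rank 4 → value 404.

404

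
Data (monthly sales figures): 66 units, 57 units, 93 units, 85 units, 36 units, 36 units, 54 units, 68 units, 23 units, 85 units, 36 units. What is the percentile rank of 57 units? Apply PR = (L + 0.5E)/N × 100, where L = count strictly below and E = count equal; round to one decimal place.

N = 11.
Strictly below 57: 5. Equal to 57: 1.
PR = (5 + 0.5·1)/11 × 100 = 50.0

50.0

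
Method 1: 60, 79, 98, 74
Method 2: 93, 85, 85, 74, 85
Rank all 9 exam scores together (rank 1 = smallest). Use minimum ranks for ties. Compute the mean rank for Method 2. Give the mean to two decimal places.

Sorted (ascending): 60, 74, 74, 79, 85, 85, 85, 93, 98
The 2 values of 74 occupy positions 2–3 → each gets rank 2.
The 3 values of 85 occupy positions 5–7 → each gets rank 5.
Method 2 values → pooled ranks: 93→8, 85→5, 85→5, 74→2, 85→5
Mean rank = (8 + 5 + 5 + 2 + 5) / 5 = 5.00

5.00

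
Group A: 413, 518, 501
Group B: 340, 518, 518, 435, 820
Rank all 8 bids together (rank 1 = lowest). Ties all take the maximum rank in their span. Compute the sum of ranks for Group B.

26

Sorted (ascending): 340, 413, 435, 501, 518, 518, 518, 820
The 3 values of 518 occupy positions 5–7 → each gets rank 7.
Group B values → pooled ranks: 340→1, 518→7, 518→7, 435→3, 820→8
Rank sum = 1 + 7 + 7 + 3 + 8 = 26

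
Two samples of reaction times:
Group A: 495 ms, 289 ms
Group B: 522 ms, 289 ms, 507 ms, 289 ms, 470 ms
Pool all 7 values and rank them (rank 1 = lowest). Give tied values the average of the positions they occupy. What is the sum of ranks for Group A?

7

Sorted (ascending): 289, 289, 289, 470, 495, 507, 522
The 3 values of 289 occupy positions 1–3 → average rank 2.
Group A values → pooled ranks: 495→5, 289→2
Rank sum = 5 + 2 = 7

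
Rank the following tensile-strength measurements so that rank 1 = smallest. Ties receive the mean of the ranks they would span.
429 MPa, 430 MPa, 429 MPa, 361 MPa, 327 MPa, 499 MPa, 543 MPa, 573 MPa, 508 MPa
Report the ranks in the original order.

3.5, 5, 3.5, 2, 1, 6, 8, 9, 7

Sorted (ascending): 327, 361, 429, 429, 430, 499, 508, 543, 573
The 2 values of 429 occupy positions 3–4 → average rank (3+4)/2 = 3.5.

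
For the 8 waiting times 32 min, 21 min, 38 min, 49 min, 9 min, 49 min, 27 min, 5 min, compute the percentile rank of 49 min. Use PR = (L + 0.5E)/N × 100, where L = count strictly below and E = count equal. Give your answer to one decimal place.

87.5

N = 8.
Strictly below 49: 6. Equal to 49: 2.
PR = (6 + 0.5·2)/8 × 100 = 87.5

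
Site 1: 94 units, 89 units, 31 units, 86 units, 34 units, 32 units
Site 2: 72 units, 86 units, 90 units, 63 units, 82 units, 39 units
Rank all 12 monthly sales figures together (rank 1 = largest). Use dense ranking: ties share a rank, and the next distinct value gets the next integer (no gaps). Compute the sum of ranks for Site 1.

Sorted (descending): 94, 90, 89, 86, 86, 82, 72, 63, 39, 34, 32, 31
The 2 values of 86 share dense rank 4.
Remaining distinct values take the next consecutive integers.
Site 1 values → pooled ranks: 94→1, 89→3, 31→11, 86→4, 34→9, 32→10
Rank sum = 1 + 3 + 11 + 4 + 9 + 10 = 38

38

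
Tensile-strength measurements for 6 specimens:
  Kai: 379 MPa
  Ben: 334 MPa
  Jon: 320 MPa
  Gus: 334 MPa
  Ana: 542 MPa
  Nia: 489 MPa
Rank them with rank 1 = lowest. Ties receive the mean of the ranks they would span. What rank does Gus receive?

Sorted (ascending): 320, 334, 334, 379, 489, 542
The 2 values of 334 occupy positions 2–3 → average rank (2+3)/2 = 2.5.
Gus has value 334 MPa → rank 2.5.

2.5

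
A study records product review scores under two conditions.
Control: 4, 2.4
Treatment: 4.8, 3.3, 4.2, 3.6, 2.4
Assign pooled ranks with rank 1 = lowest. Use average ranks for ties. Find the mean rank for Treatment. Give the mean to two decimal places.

4.30

Sorted (ascending): 2.4, 2.4, 3.3, 3.6, 4, 4.2, 4.8
The 2 values of 2.4 occupy positions 1–2 → average rank (1+2)/2 = 1.5.
Treatment values → pooled ranks: 4.8→7, 3.3→3, 4.2→6, 3.6→4, 2.4→1.5
Mean rank = (7 + 3 + 6 + 4 + 1.5) / 5 = 4.30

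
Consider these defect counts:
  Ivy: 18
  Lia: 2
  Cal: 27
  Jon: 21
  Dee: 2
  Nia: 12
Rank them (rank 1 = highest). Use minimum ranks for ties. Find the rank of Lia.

Sorted (descending): 27, 21, 18, 12, 2, 2
The 2 values of 2 occupy positions 5–6 → each gets rank 5.
Lia has value 2 → rank 5.

5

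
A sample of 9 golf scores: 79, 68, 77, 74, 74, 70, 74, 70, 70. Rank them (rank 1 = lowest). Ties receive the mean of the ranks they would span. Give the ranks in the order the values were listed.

Sorted (ascending): 68, 70, 70, 70, 74, 74, 74, 77, 79
The 3 values of 70 occupy positions 2–4 → average rank 3.
The 3 values of 74 occupy positions 5–7 → average rank 6.

9, 1, 8, 6, 6, 3, 6, 3, 3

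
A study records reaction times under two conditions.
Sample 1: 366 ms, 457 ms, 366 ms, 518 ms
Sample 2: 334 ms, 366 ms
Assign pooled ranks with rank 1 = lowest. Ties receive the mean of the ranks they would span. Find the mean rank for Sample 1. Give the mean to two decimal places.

Sorted (ascending): 334, 366, 366, 366, 457, 518
The 3 values of 366 occupy positions 2–4 → average rank 3.
Sample 1 values → pooled ranks: 366→3, 457→5, 366→3, 518→6
Mean rank = (3 + 5 + 3 + 6) / 4 = 4.25

4.25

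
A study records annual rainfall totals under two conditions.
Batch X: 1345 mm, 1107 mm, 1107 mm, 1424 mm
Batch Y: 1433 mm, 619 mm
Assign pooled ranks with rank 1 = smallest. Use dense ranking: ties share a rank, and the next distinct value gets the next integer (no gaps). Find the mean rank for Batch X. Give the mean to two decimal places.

2.75

Sorted (ascending): 619, 1107, 1107, 1345, 1424, 1433
The 2 values of 1107 share dense rank 2.
Remaining distinct values take the next consecutive integers.
Batch X values → pooled ranks: 1345→3, 1107→2, 1107→2, 1424→4
Mean rank = (3 + 2 + 2 + 4) / 4 = 2.75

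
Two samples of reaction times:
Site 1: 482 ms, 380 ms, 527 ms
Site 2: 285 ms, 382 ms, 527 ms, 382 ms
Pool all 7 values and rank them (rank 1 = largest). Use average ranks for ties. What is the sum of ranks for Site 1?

10.5

Sorted (descending): 527, 527, 482, 382, 382, 380, 285
The 2 values of 527 occupy positions 1–2 → average rank (1+2)/2 = 1.5.
The 2 values of 382 occupy positions 4–5 → average rank (4+5)/2 = 4.5.
Site 1 values → pooled ranks: 482→3, 380→6, 527→1.5
Rank sum = 3 + 6 + 1.5 = 10.5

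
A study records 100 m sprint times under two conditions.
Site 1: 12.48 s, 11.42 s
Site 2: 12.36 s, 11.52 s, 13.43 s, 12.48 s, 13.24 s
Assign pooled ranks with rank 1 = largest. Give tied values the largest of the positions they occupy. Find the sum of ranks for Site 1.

Sorted (descending): 13.43, 13.24, 12.48, 12.48, 12.36, 11.52, 11.42
The 2 values of 12.48 occupy positions 3–4 → each gets rank 4.
Site 1 values → pooled ranks: 12.48→4, 11.42→7
Rank sum = 4 + 7 = 11

11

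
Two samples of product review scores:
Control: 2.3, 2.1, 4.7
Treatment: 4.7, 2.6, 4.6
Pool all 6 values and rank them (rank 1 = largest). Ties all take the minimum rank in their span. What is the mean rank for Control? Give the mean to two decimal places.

4.00

Sorted (descending): 4.7, 4.7, 4.6, 2.6, 2.3, 2.1
The 2 values of 4.7 occupy positions 1–2 → each gets rank 1.
Control values → pooled ranks: 2.3→5, 2.1→6, 4.7→1
Mean rank = (5 + 6 + 1) / 3 = 4.00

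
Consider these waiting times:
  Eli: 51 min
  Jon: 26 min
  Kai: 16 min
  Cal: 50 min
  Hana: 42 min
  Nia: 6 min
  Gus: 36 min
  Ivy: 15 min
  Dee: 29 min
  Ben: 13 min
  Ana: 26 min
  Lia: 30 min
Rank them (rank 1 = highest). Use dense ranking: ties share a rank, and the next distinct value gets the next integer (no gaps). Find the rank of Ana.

7

Sorted (descending): 51, 50, 42, 36, 30, 29, 26, 26, 16, 15, 13, 6
The 2 values of 26 share dense rank 7.
Remaining distinct values take the next consecutive integers.
Ana has value 26 min → rank 7.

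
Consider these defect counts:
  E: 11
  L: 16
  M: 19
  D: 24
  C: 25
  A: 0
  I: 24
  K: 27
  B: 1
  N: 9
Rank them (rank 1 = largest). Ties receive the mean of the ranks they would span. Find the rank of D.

3.5

Sorted (descending): 27, 25, 24, 24, 19, 16, 11, 9, 1, 0
The 2 values of 24 occupy positions 3–4 → average rank (3+4)/2 = 3.5.
D has value 24 → rank 3.5.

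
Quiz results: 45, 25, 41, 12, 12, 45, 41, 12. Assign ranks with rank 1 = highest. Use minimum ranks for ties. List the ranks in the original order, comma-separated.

1, 5, 3, 6, 6, 1, 3, 6

Sorted (descending): 45, 45, 41, 41, 25, 12, 12, 12
The 2 values of 45 occupy positions 1–2 → each gets rank 1.
The 2 values of 41 occupy positions 3–4 → each gets rank 3.
The 3 values of 12 occupy positions 6–8 → each gets rank 6.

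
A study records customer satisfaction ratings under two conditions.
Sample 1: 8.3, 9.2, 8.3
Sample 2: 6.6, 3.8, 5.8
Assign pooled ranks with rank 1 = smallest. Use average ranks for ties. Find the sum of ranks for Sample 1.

Sorted (ascending): 3.8, 5.8, 6.6, 8.3, 8.3, 9.2
The 2 values of 8.3 occupy positions 4–5 → average rank (4+5)/2 = 4.5.
Sample 1 values → pooled ranks: 8.3→4.5, 9.2→6, 8.3→4.5
Rank sum = 4.5 + 6 + 4.5 = 15

15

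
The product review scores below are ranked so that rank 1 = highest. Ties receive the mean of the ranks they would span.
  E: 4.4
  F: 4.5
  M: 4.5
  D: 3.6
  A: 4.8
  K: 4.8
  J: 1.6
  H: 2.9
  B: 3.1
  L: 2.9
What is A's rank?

Sorted (descending): 4.8, 4.8, 4.5, 4.5, 4.4, 3.6, 3.1, 2.9, 2.9, 1.6
The 2 values of 4.8 occupy positions 1–2 → average rank (1+2)/2 = 1.5.
The 2 values of 4.5 occupy positions 3–4 → average rank (3+4)/2 = 3.5.
The 2 values of 2.9 occupy positions 8–9 → average rank (8+9)/2 = 8.5.
A has value 4.8 → rank 1.5.

1.5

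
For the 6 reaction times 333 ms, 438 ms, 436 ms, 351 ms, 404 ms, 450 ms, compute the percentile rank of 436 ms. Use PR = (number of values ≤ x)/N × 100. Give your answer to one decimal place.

N = 6.
Strictly below 436: 3. Equal to 436: 1.
PR = 4/6 × 100 = 66.7

66.7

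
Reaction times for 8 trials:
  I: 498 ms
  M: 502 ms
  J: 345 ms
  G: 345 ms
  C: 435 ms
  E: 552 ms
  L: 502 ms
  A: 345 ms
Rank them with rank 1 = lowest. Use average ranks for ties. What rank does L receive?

Sorted (ascending): 345, 345, 345, 435, 498, 502, 502, 552
The 3 values of 345 occupy positions 1–3 → average rank 2.
The 2 values of 502 occupy positions 6–7 → average rank (6+7)/2 = 6.5.
L has value 502 ms → rank 6.5.

6.5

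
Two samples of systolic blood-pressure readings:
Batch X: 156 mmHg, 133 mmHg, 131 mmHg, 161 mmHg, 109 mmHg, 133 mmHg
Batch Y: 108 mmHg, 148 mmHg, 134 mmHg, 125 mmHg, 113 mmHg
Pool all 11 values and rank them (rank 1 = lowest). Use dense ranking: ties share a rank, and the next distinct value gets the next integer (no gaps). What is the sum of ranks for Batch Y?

23

Sorted (ascending): 108, 109, 113, 125, 131, 133, 133, 134, 148, 156, 161
The 2 values of 133 share dense rank 6.
Remaining distinct values take the next consecutive integers.
Batch Y values → pooled ranks: 108→1, 148→8, 134→7, 125→4, 113→3
Rank sum = 1 + 8 + 7 + 4 + 3 = 23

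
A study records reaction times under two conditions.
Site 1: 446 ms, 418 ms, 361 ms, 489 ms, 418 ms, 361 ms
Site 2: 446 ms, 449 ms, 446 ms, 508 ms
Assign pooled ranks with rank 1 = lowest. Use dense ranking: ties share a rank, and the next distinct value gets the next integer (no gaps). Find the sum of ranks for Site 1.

14

Sorted (ascending): 361, 361, 418, 418, 446, 446, 446, 449, 489, 508
The 2 values of 361 share dense rank 1.
The 2 values of 418 share dense rank 2.
The 3 values of 446 share dense rank 3.
Remaining distinct values take the next consecutive integers.
Site 1 values → pooled ranks: 446→3, 418→2, 361→1, 489→5, 418→2, 361→1
Rank sum = 3 + 2 + 1 + 5 + 2 + 1 = 14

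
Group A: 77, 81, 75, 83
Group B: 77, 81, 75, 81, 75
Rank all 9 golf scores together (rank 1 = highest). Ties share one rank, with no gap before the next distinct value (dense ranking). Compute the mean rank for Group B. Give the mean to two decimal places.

Sorted (descending): 83, 81, 81, 81, 77, 77, 75, 75, 75
The 3 values of 81 share dense rank 2.
The 2 values of 77 share dense rank 3.
The 3 values of 75 share dense rank 4.
Remaining distinct values take the next consecutive integers.
Group B values → pooled ranks: 77→3, 81→2, 75→4, 81→2, 75→4
Mean rank = (3 + 2 + 4 + 2 + 4) / 5 = 3.00

3.00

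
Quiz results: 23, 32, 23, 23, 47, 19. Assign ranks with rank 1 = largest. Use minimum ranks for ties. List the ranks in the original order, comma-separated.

3, 2, 3, 3, 1, 6

Sorted (descending): 47, 32, 23, 23, 23, 19
The 3 values of 23 occupy positions 3–5 → each gets rank 3.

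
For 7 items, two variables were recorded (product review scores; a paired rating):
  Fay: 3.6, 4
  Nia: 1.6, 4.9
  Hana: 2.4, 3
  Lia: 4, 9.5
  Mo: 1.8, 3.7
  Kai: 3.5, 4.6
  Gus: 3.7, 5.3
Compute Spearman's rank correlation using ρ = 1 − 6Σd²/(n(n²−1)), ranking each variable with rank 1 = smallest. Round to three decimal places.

Ranks of variable 1: 5, 1, 3, 7, 2, 4, 6
Ranks of variable 2: 3, 5, 1, 7, 2, 4, 6
d = r₁ − r₂: 2, -4, 2, 0, 0, 0, 0
d²: 4, 16, 4, 0, 0, 0, 0; Σd² = 24
ρ = 1 − 6·24/(7·48) = 1 − 144/336 = 0.571

0.571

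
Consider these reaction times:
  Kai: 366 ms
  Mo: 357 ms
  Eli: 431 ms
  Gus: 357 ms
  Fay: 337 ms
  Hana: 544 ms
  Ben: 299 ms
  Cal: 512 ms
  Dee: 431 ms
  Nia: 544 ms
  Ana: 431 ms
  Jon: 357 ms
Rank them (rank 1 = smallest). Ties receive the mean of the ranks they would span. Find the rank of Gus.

4

Sorted (ascending): 299, 337, 357, 357, 357, 366, 431, 431, 431, 512, 544, 544
The 3 values of 357 occupy positions 3–5 → average rank 4.
The 3 values of 431 occupy positions 7–9 → average rank 8.
The 2 values of 544 occupy positions 11–12 → average rank (11+12)/2 = 11.5.
Gus has value 357 ms → rank 4.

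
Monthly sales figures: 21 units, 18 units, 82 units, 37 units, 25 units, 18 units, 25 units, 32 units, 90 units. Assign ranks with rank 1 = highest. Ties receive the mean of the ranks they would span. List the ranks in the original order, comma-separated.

7, 8.5, 2, 3, 5.5, 8.5, 5.5, 4, 1

Sorted (descending): 90, 82, 37, 32, 25, 25, 21, 18, 18
The 2 values of 25 occupy positions 5–6 → average rank (5+6)/2 = 5.5.
The 2 values of 18 occupy positions 8–9 → average rank (8+9)/2 = 8.5.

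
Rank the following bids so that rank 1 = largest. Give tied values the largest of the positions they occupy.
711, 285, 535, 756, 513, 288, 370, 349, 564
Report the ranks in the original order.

2, 9, 4, 1, 5, 8, 6, 7, 3

Sorted (descending): 756, 711, 564, 535, 513, 370, 349, 288, 285
No ties — each value takes its position as its rank.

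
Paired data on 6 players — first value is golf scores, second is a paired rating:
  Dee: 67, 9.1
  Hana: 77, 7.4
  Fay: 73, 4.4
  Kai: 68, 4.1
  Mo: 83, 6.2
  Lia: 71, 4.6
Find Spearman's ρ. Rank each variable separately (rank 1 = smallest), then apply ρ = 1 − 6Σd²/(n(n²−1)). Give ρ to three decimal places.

Ranks of variable 1: 1, 5, 4, 2, 6, 3
Ranks of variable 2: 6, 5, 2, 1, 4, 3
d = r₁ − r₂: -5, 0, 2, 1, 2, 0
d²: 25, 0, 4, 1, 4, 0; Σd² = 34
ρ = 1 − 6·34/(6·35) = 1 − 204/210 = 0.029

0.029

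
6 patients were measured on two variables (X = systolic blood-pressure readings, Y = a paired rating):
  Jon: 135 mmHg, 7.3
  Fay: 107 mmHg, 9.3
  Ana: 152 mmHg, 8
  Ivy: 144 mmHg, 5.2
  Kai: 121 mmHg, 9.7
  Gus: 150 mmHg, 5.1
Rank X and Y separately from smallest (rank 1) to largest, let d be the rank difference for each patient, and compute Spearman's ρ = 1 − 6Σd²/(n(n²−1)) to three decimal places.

Ranks of variable 1: 3, 1, 6, 4, 2, 5
Ranks of variable 2: 3, 5, 4, 2, 6, 1
d = r₁ − r₂: 0, -4, 2, 2, -4, 4
d²: 0, 16, 4, 4, 16, 16; Σd² = 56
ρ = 1 − 6·56/(6·35) = 1 − 336/210 = -0.600

-0.600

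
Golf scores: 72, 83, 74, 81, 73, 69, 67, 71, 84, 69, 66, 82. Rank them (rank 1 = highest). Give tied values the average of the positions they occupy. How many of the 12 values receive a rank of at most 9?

Sorted (descending): 84, 83, 82, 81, 74, 73, 72, 71, 69, 69, 67, 66
The 2 values of 69 occupy positions 9–10 → average rank (9+10)/2 = 9.5.
Ranks ≤ 9: {1, 2, 3, 4, 5, 6, 7, 8} → 8 values.

8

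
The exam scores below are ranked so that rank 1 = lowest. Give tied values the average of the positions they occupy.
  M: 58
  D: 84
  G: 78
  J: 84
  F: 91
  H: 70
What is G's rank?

3

Sorted (ascending): 58, 70, 78, 84, 84, 91
The 2 values of 84 occupy positions 4–5 → average rank (4+5)/2 = 4.5.
G has value 78 → rank 3.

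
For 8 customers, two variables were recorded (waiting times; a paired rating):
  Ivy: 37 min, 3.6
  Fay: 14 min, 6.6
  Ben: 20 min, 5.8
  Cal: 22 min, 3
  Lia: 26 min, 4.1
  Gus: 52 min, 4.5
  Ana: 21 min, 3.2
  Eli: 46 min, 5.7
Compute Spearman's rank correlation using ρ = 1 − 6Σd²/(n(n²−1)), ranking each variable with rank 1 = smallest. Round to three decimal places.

Ranks of variable 1: 6, 1, 2, 4, 5, 8, 3, 7
Ranks of variable 2: 3, 8, 7, 1, 4, 5, 2, 6
d = r₁ − r₂: 3, -7, -5, 3, 1, 3, 1, 1
d²: 9, 49, 25, 9, 1, 9, 1, 1; Σd² = 104
ρ = 1 − 6·104/(8·63) = 1 − 624/504 = -0.238

-0.238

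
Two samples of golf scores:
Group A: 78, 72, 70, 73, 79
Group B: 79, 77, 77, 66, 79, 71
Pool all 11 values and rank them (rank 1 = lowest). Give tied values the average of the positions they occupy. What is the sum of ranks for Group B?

37

Sorted (ascending): 66, 70, 71, 72, 73, 77, 77, 78, 79, 79, 79
The 2 values of 77 occupy positions 6–7 → average rank (6+7)/2 = 6.5.
The 3 values of 79 occupy positions 9–11 → average rank 10.
Group B values → pooled ranks: 79→10, 77→6.5, 77→6.5, 66→1, 79→10, 71→3
Rank sum = 10 + 6.5 + 6.5 + 1 + 10 + 3 = 37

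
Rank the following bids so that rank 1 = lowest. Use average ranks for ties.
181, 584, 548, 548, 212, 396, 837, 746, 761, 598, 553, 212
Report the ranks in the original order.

Sorted (ascending): 181, 212, 212, 396, 548, 548, 553, 584, 598, 746, 761, 837
The 2 values of 212 occupy positions 2–3 → average rank (2+3)/2 = 2.5.
The 2 values of 548 occupy positions 5–6 → average rank (5+6)/2 = 5.5.

1, 8, 5.5, 5.5, 2.5, 4, 12, 10, 11, 9, 7, 2.5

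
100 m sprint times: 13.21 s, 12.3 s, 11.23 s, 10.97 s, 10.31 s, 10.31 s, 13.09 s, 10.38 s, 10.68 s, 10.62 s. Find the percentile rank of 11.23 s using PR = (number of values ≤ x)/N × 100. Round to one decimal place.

N = 10.
Strictly below 11.23: 6. Equal to 11.23: 1.
PR = 7/10 × 100 = 70.0

70.0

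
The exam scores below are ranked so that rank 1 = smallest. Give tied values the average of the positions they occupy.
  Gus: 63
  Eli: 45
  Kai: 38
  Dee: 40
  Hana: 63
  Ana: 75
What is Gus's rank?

Sorted (ascending): 38, 40, 45, 63, 63, 75
The 2 values of 63 occupy positions 4–5 → average rank (4+5)/2 = 4.5.
Gus has value 63 → rank 4.5.

4.5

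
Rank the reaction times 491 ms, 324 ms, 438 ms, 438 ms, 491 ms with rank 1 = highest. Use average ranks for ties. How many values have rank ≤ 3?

Sorted (descending): 491, 491, 438, 438, 324
The 2 values of 491 occupy positions 1–2 → average rank (1+2)/2 = 1.5.
The 2 values of 438 occupy positions 3–4 → average rank (3+4)/2 = 3.5.
Ranks ≤ 3: {1.5, 1.5} → 2 values.

2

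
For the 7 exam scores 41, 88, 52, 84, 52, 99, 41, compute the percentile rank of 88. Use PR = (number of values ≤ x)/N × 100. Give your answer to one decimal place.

N = 7.
Strictly below 88: 5. Equal to 88: 1.
PR = 6/7 × 100 = 85.7

85.7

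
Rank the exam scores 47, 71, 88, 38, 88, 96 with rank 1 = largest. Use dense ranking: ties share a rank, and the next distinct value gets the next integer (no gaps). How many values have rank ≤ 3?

Sorted (descending): 96, 88, 88, 71, 47, 38
The 2 values of 88 share dense rank 2.
Remaining distinct values take the next consecutive integers.
Ranks ≤ 3: {1, 2, 2, 3} → 4 values.

4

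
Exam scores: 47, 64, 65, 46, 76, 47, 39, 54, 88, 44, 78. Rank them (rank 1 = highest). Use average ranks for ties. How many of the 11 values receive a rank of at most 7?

6

Sorted (descending): 88, 78, 76, 65, 64, 54, 47, 47, 46, 44, 39
The 2 values of 47 occupy positions 7–8 → average rank (7+8)/2 = 7.5.
Ranks ≤ 7: {1, 2, 3, 4, 5, 6} → 6 values.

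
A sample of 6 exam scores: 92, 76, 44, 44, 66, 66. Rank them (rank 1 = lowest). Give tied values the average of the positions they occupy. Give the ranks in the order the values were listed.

6, 5, 1.5, 1.5, 3.5, 3.5

Sorted (ascending): 44, 44, 66, 66, 76, 92
The 2 values of 44 occupy positions 1–2 → average rank (1+2)/2 = 1.5.
The 2 values of 66 occupy positions 3–4 → average rank (3+4)/2 = 3.5.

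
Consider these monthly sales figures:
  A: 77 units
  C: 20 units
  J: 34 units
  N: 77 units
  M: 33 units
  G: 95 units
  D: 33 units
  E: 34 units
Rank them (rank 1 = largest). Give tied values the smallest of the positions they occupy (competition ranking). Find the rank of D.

6

Sorted (descending): 95, 77, 77, 34, 34, 33, 33, 20
The 2 values of 77 occupy positions 2–3 → each gets rank 2.
The 2 values of 34 occupy positions 4–5 → each gets rank 4.
The 2 values of 33 occupy positions 6–7 → each gets rank 6.
D has value 33 units → rank 6.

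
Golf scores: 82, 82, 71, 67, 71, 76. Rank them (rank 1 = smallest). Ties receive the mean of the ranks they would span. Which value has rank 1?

Sorted (ascending): 67, 71, 71, 76, 82, 82
The 2 values of 71 occupy positions 2–3 → average rank (2+3)/2 = 2.5.
The 2 values of 82 occupy positions 5–6 → average rank (5+6)/2 = 5.5.
Rank 1 → value 67.

67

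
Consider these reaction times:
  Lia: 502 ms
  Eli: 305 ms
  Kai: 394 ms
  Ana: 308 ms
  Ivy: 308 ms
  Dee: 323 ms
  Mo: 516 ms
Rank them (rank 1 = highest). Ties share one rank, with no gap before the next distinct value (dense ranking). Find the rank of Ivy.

Sorted (descending): 516, 502, 394, 323, 308, 308, 305
The 2 values of 308 share dense rank 5.
Remaining distinct values take the next consecutive integers.
Ivy has value 308 ms → rank 5.

5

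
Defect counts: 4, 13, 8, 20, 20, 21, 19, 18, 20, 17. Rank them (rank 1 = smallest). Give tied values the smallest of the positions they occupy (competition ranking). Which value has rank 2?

Sorted (ascending): 4, 8, 13, 17, 18, 19, 20, 20, 20, 21
The 3 values of 20 occupy positions 7–9 → each gets rank 7.
Rank 2 → value 8.

8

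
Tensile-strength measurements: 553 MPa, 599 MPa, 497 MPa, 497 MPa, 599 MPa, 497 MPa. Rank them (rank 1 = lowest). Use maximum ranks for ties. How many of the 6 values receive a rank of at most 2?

0

Sorted (ascending): 497, 497, 497, 553, 599, 599
The 3 values of 497 occupy positions 1–3 → each gets rank 3.
The 2 values of 599 occupy positions 5–6 → each gets rank 6.
Ranks ≤ 2: {} → 0 values.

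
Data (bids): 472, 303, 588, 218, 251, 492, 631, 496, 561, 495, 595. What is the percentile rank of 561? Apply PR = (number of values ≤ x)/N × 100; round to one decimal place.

N = 11.
Strictly below 561: 7. Equal to 561: 1.
PR = 8/11 × 100 = 72.7

72.7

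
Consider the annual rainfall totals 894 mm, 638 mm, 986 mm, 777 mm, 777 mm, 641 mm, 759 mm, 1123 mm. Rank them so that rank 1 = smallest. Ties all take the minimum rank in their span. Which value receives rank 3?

759

Sorted (ascending): 638, 641, 759, 777, 777, 894, 986, 1123
The 2 values of 777 occupy positions 4–5 → each gets rank 4.
Rank 3 → value 759.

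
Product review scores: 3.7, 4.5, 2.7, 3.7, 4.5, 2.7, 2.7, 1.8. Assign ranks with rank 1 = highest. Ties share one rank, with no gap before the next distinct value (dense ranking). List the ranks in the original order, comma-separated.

Sorted (descending): 4.5, 4.5, 3.7, 3.7, 2.7, 2.7, 2.7, 1.8
The 2 values of 4.5 share dense rank 1.
The 2 values of 3.7 share dense rank 2.
The 3 values of 2.7 share dense rank 3.
Remaining distinct values take the next consecutive integers.

2, 1, 3, 2, 1, 3, 3, 4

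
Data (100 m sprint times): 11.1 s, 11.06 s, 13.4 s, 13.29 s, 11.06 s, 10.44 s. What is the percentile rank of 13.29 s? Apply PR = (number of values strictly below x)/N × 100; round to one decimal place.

66.7

N = 6.
Strictly below 13.29: 4. Equal to 13.29: 1.
PR = 4/6 × 100 = 66.7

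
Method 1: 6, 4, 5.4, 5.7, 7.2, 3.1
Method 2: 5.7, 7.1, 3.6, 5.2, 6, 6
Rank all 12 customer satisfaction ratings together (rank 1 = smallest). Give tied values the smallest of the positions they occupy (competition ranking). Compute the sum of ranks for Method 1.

Sorted (ascending): 3.1, 3.6, 4, 5.2, 5.4, 5.7, 5.7, 6, 6, 6, 7.1, 7.2
The 2 values of 5.7 occupy positions 6–7 → each gets rank 6.
The 3 values of 6 occupy positions 8–10 → each gets rank 8.
Method 1 values → pooled ranks: 6→8, 4→3, 5.4→5, 5.7→6, 7.2→12, 3.1→1
Rank sum = 8 + 3 + 5 + 6 + 12 + 1 = 35

35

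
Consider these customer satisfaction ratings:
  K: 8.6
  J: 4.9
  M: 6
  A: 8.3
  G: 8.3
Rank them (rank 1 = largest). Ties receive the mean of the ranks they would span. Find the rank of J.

5

Sorted (descending): 8.6, 8.3, 8.3, 6, 4.9
The 2 values of 8.3 occupy positions 2–3 → average rank (2+3)/2 = 2.5.
J has value 4.9 → rank 5.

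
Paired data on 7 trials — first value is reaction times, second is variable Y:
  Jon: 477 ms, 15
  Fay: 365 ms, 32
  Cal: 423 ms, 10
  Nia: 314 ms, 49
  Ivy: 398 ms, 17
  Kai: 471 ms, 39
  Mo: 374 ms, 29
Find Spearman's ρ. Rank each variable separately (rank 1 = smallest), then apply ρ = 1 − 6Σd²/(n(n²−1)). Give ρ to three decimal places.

-0.571

Ranks of variable 1: 7, 2, 5, 1, 4, 6, 3
Ranks of variable 2: 2, 5, 1, 7, 3, 6, 4
d = r₁ − r₂: 5, -3, 4, -6, 1, 0, -1
d²: 25, 9, 16, 36, 1, 0, 1; Σd² = 88
ρ = 1 − 6·88/(7·48) = 1 − 528/336 = -0.571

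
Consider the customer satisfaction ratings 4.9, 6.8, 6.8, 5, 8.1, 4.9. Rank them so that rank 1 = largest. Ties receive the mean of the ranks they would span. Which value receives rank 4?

5

Sorted (descending): 8.1, 6.8, 6.8, 5, 4.9, 4.9
The 2 values of 6.8 occupy positions 2–3 → average rank (2+3)/2 = 2.5.
The 2 values of 4.9 occupy positions 5–6 → average rank (5+6)/2 = 5.5.
Rank 4 → value 5.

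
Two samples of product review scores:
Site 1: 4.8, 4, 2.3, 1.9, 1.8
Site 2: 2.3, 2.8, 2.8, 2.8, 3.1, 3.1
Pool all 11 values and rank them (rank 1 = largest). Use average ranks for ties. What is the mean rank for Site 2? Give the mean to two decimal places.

Sorted (descending): 4.8, 4, 3.1, 3.1, 2.8, 2.8, 2.8, 2.3, 2.3, 1.9, 1.8
The 2 values of 3.1 occupy positions 3–4 → average rank (3+4)/2 = 3.5.
The 3 values of 2.8 occupy positions 5–7 → average rank 6.
The 2 values of 2.3 occupy positions 8–9 → average rank (8+9)/2 = 8.5.
Site 2 values → pooled ranks: 2.3→8.5, 2.8→6, 2.8→6, 2.8→6, 3.1→3.5, 3.1→3.5
Mean rank = (8.5 + 6 + 6 + 6 + 3.5 + 3.5) / 6 = 5.58

5.58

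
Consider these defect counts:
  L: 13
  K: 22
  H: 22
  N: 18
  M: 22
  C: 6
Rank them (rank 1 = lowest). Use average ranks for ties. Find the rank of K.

Sorted (ascending): 6, 13, 18, 22, 22, 22
The 3 values of 22 occupy positions 4–6 → average rank 5.
K has value 22 → rank 5.

5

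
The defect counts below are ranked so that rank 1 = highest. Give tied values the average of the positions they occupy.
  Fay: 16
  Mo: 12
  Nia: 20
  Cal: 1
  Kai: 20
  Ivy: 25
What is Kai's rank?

2.5

Sorted (descending): 25, 20, 20, 16, 12, 1
The 2 values of 20 occupy positions 2–3 → average rank (2+3)/2 = 2.5.
Kai has value 20 → rank 2.5.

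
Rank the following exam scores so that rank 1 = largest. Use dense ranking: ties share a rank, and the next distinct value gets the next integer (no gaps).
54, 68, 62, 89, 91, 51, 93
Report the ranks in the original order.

6, 4, 5, 3, 2, 7, 1

Sorted (descending): 93, 91, 89, 68, 62, 54, 51
No ties — each value takes its position as its rank.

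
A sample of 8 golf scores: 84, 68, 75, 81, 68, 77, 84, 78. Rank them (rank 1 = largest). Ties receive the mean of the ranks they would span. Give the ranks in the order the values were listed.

1.5, 7.5, 6, 3, 7.5, 5, 1.5, 4

Sorted (descending): 84, 84, 81, 78, 77, 75, 68, 68
The 2 values of 84 occupy positions 1–2 → average rank (1+2)/2 = 1.5.
The 2 values of 68 occupy positions 7–8 → average rank (7+8)/2 = 7.5.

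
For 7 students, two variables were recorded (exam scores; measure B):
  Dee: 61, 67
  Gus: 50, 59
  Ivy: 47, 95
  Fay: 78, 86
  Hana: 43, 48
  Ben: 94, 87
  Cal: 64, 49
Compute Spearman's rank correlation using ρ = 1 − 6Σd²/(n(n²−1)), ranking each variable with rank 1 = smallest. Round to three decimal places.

0.357

Ranks of variable 1: 4, 3, 2, 6, 1, 7, 5
Ranks of variable 2: 4, 3, 7, 5, 1, 6, 2
d = r₁ − r₂: 0, 0, -5, 1, 0, 1, 3
d²: 0, 0, 25, 1, 0, 1, 9; Σd² = 36
ρ = 1 − 6·36/(7·48) = 1 − 216/336 = 0.357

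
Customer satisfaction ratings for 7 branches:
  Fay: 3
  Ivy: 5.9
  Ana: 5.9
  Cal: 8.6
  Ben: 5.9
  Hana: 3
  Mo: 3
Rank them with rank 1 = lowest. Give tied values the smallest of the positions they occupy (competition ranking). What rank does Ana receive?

Sorted (ascending): 3, 3, 3, 5.9, 5.9, 5.9, 8.6
The 3 values of 3 occupy positions 1–3 → each gets rank 1.
The 3 values of 5.9 occupy positions 4–6 → each gets rank 4.
Ana has value 5.9 → rank 4.

4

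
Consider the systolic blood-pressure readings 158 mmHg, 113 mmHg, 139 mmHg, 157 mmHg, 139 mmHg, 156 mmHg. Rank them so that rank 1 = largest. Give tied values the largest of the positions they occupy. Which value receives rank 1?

158

Sorted (descending): 158, 157, 156, 139, 139, 113
The 2 values of 139 occupy positions 4–5 → each gets rank 5.
Rank 1 → value 158.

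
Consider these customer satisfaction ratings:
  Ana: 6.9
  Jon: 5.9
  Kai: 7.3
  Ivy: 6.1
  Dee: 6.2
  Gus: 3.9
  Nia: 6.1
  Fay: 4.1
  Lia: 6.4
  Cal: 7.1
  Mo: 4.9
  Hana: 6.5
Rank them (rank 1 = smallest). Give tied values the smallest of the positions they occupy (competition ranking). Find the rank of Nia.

5

Sorted (ascending): 3.9, 4.1, 4.9, 5.9, 6.1, 6.1, 6.2, 6.4, 6.5, 6.9, 7.1, 7.3
The 2 values of 6.1 occupy positions 5–6 → each gets rank 5.
Nia has value 6.1 → rank 5.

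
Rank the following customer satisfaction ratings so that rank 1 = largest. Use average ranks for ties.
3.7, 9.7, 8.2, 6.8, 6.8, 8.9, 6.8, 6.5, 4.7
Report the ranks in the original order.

Sorted (descending): 9.7, 8.9, 8.2, 6.8, 6.8, 6.8, 6.5, 4.7, 3.7
The 3 values of 6.8 occupy positions 4–6 → average rank 5.

9, 1, 3, 5, 5, 2, 5, 7, 8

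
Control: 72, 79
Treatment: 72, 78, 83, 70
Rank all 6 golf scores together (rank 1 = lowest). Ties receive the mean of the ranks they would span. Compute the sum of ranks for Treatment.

Sorted (ascending): 70, 72, 72, 78, 79, 83
The 2 values of 72 occupy positions 2–3 → average rank (2+3)/2 = 2.5.
Treatment values → pooled ranks: 72→2.5, 78→4, 83→6, 70→1
Rank sum = 2.5 + 4 + 6 + 1 = 13.5

13.5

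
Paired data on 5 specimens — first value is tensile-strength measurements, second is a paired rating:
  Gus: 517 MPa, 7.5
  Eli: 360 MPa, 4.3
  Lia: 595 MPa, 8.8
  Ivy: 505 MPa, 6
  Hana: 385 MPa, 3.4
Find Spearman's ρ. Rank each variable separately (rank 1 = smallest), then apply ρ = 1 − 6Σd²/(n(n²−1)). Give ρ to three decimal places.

Ranks of variable 1: 4, 1, 5, 3, 2
Ranks of variable 2: 4, 2, 5, 3, 1
d = r₁ − r₂: 0, -1, 0, 0, 1
d²: 0, 1, 0, 0, 1; Σd² = 2
ρ = 1 − 6·2/(5·24) = 1 − 12/120 = 0.900

0.900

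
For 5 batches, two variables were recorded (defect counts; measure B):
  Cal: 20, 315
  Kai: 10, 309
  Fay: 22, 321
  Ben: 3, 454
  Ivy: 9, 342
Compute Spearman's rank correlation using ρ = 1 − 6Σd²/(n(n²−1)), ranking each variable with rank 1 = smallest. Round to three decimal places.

Ranks of variable 1: 4, 3, 5, 1, 2
Ranks of variable 2: 2, 1, 3, 5, 4
d = r₁ − r₂: 2, 2, 2, -4, -2
d²: 4, 4, 4, 16, 4; Σd² = 32
ρ = 1 − 6·32/(5·24) = 1 − 192/120 = -0.600

-0.600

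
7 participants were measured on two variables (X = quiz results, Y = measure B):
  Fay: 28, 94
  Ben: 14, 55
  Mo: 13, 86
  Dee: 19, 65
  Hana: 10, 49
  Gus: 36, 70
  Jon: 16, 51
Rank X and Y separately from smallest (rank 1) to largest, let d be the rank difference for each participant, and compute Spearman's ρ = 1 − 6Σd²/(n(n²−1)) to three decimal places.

Ranks of variable 1: 6, 3, 2, 5, 1, 7, 4
Ranks of variable 2: 7, 3, 6, 4, 1, 5, 2
d = r₁ − r₂: -1, 0, -4, 1, 0, 2, 2
d²: 1, 0, 16, 1, 0, 4, 4; Σd² = 26
ρ = 1 − 6·26/(7·48) = 1 − 156/336 = 0.536

0.536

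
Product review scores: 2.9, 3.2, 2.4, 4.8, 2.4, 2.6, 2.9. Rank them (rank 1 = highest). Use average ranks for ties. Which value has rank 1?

Sorted (descending): 4.8, 3.2, 2.9, 2.9, 2.6, 2.4, 2.4
The 2 values of 2.9 occupy positions 3–4 → average rank (3+4)/2 = 3.5.
The 2 values of 2.4 occupy positions 6–7 → average rank (6+7)/2 = 6.5.
Rank 1 → value 4.8.

4.8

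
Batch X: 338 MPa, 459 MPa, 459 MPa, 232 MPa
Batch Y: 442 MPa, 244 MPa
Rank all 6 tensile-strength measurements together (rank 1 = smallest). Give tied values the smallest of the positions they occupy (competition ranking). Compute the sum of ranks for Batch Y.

Sorted (ascending): 232, 244, 338, 442, 459, 459
The 2 values of 459 occupy positions 5–6 → each gets rank 5.
Batch Y values → pooled ranks: 442→4, 244→2
Rank sum = 4 + 2 = 6

6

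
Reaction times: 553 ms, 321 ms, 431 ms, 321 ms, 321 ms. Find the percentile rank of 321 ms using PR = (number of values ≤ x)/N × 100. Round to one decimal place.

N = 5.
Strictly below 321: 0. Equal to 321: 3.
PR = 3/5 × 100 = 60.0

60.0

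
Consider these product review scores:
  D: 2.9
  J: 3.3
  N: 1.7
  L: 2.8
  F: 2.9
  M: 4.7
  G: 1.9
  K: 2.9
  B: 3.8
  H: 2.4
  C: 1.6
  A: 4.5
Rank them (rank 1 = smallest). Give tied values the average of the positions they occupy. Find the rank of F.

7

Sorted (ascending): 1.6, 1.7, 1.9, 2.4, 2.8, 2.9, 2.9, 2.9, 3.3, 3.8, 4.5, 4.7
The 3 values of 2.9 occupy positions 6–8 → average rank 7.
F has value 2.9 → rank 7.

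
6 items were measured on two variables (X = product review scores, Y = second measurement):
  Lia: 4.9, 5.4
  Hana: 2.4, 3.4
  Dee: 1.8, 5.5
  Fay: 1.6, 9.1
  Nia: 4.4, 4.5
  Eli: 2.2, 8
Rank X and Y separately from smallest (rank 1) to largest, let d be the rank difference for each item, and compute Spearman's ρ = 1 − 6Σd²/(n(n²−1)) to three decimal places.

-0.714

Ranks of variable 1: 6, 4, 2, 1, 5, 3
Ranks of variable 2: 3, 1, 4, 6, 2, 5
d = r₁ − r₂: 3, 3, -2, -5, 3, -2
d²: 9, 9, 4, 25, 9, 4; Σd² = 60
ρ = 1 − 6·60/(6·35) = 1 − 360/210 = -0.714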